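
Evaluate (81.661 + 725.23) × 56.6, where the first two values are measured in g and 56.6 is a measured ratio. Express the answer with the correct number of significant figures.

4.57 × 10⁴ g

81.661 g + 725.23 g = 806.891 g; the sum is limited to 2 decimal places (5 s.f.).
Carrying full precision, 806.891 × 56.6 = 45670.0306 g; 56.6 has 3 s.f., so the result keeps min(5, 3) = 3 s.f.
Rounded to 3 significant figures: 4.57 × 10⁴ g.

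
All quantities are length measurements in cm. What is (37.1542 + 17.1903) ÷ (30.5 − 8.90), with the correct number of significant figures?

37.1542 + 17.1903 = 54.3445, limited to 4 d.p. → 6 s.f.; 30.5 − 8.90 = 21.60, limited to 1 d.p. → 3 s.f.
Carrying full precision, 54.3445 ÷ 21.60 = 2.51594907407…; keep min(6, 3) = 3 s.f.
Rounded to 3 significant figures: 2.52.

2.52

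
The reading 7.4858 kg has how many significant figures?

5

7.4858: every digit is nonzero and significant.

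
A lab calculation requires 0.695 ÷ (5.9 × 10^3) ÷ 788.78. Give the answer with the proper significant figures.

1.5 × 10^-7

0.695 ÷ (5.9 × 10^3) ÷ 788.78 = 1.49340259856 × 10^-7…
Multiplication/division keeps the fewest significant figures: 0.695 → 3 s.f., 5.9 × 10^3 → 2 s.f., 788.78 → 5 s.f.; limit is 2.
Rounded to 2 significant figures: 1.5 × 10^-7.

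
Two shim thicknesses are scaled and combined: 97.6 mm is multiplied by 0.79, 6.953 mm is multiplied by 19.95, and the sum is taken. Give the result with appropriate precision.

216 mm

97.6 × 0.79 = 77.104 → 77 mm (2 s.f., last digit at the 10^0 place).
6.953 × 19.95 = 138.71235 → 1.387 × 10^2 mm (4 s.f., last digit at the 10^-1 place).
Sum: 215.81635 mm; keep the coarser place, 10^0.
Result: 216 mm.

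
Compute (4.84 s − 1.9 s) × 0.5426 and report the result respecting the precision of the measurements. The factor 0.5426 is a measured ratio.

1.6 s

4.84 s − 1.9 s = 2.94 s; the difference is limited to 1 decimal place (2 s.f.).
Carrying full precision, 2.94 × 0.5426 = 1.595244 s; 0.5426 has 4 s.f., so the result keeps min(2, 4) = 2 s.f.
Rounded to 2 significant figures: 1.6 s.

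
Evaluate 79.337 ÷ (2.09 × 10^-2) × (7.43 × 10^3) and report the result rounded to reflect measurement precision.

79.337 ÷ (2.09 × 10^-2) × (7.43 × 10^3) = 28204493.3014…
Multiplication/division keeps the fewest significant figures: 79.337 → 5 s.f., 2.09 × 10^-2 → 3 s.f., 7.43 × 10^3 → 3 s.f.; limit is 3.
Rounded to 3 significant figures: 2.82 × 10^7.

2.82 × 10^7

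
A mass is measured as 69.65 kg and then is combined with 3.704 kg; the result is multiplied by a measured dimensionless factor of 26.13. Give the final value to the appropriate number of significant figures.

69.65 kg + 3.704 kg = 73.354 kg; the sum is limited to 2 decimal places (4 s.f.).
Carrying full precision, 73.354 × 26.13 = 1916.74002 kg; 26.13 has 4 s.f., so the result keeps min(4, 4) = 4 s.f.
Rounded to 4 significant figures: 1917 kg.

1917 kg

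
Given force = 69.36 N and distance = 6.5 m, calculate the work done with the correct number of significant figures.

4.5 × 10² J

work done = 69.36 N × 6.5 m = 450.84 J.
69.36 has 4 significant figures; 6.5 has 2.
Division/multiplication keeps the fewest: 2 significant figures.
Rounded: 4.5 × 10² J.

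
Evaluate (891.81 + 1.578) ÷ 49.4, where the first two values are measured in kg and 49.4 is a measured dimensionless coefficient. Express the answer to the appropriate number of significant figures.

18.1 kg

891.81 kg + 1.578 kg = 893.388 kg; the sum is limited to 2 decimal places (5 s.f.).
Carrying full precision, 893.388 ÷ 49.4 = 18.0847773279… kg; 49.4 has 3 s.f., so the result keeps min(5, 3) = 3 s.f.
Rounded to 3 significant figures: 18.1 kg.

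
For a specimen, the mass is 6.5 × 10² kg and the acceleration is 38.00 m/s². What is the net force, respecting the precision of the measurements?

net force = 6.5 × 10² kg × 38.00 m/s² = 24700 N.
6.5 × 10² has 2 significant figures; 38.00 has 4.
Division/multiplication keeps the fewest: 2 significant figures.
Rounded: 2.5 × 10⁴ N.

2.5 × 10⁴ N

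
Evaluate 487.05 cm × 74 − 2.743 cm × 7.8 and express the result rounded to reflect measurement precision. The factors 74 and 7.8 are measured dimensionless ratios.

487.05 × 74 = 36041.7 → 3.6 × 10^4 cm (2 s.f., last digit at the 10^3 place).
2.743 × 7.8 = 21.3954 → 21 cm (2 s.f., last digit at the 10^0 place).
Difference: 36020.3046 cm; keep the coarser place, 10^3.
Result: 3.6 × 10^4 cm.

3.6 × 10^4 cm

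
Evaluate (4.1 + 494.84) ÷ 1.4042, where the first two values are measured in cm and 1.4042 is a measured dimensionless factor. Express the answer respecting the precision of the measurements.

355.3 cm

4.1 cm + 494.84 cm = 498.94 cm; the sum is limited to 1 decimal place (4 s.f.).
Carrying full precision, 498.94 ÷ 1.4042 = 355.319755021… cm; 1.4042 has 5 s.f., so the result keeps min(4, 5) = 4 s.f.
Rounded to 4 significant figures: 355.3 cm.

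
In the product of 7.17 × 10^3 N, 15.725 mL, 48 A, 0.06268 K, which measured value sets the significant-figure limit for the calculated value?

48 A

7.17 × 10^3 N → 3 s.f.; 15.725 mL → 5 s.f.; 48 A → 2 s.f.; 0.06268 K → 4 s.f.
The fewest is 2 significant figures, from 48 A.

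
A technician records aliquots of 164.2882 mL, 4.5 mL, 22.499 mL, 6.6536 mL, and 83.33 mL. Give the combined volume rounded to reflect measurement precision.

281.3 mL

164.2882 mL + 4.5 mL + 22.499 mL + 6.6536 mL + 83.33 mL = 281.2708 mL.
Addition/subtraction keeps the fewest decimal places: 164.2882 → 4 decimal places, 4.5 → 1 decimal place, 22.499 → 3 decimal places, 6.6536 → 4 decimal places, 83.33 → 2 decimal places; limit is 1.
Rounded to 1 decimal place: 281.3 mL.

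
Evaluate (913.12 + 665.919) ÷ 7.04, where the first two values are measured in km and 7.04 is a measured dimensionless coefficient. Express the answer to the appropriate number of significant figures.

224 km

913.12 km + 665.919 km = 1579.039 km; the sum is limited to 2 decimal places (6 s.f.).
Carrying full precision, 1579.039 ÷ 7.04 = 224.2953125 km; 7.04 has 3 s.f., so the result keeps min(6, 3) = 3 s.f.
Rounded to 3 significant figures: 224 km.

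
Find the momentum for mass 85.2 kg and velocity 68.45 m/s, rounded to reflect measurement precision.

momentum = 85.2 kg × 68.45 m/s = 5831.94 kg·m/s.
85.2 has 3 significant figures; 68.45 has 4.
Division/multiplication keeps the fewest: 3 significant figures.
Rounded: 5.83 × 10³ kg·m/s.

5.83 × 10³ kg·m/s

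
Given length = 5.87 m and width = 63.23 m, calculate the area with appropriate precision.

area = 5.87 m × 63.23 m = 371.1601 m².
5.87 has 3 significant figures; 63.23 has 4.
Division/multiplication keeps the fewest: 3 significant figures.
Rounded: 371 m².

371 m²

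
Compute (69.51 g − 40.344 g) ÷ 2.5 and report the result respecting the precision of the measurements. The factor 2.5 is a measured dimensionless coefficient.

12 g

69.51 g − 40.344 g = 29.166 g; the difference is limited to 2 decimal places (4 s.f.).
Carrying full precision, 29.166 ÷ 2.5 = 11.6664 g; 2.5 has 2 s.f., so the result keeps min(4, 2) = 2 s.f.
Rounded to 2 significant figures: 12 g.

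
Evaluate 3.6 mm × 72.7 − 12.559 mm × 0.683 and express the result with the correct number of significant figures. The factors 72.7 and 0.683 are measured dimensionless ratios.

3.6 × 72.7 = 261.72 → 2.6 × 10^2 mm (2 s.f., last digit at the 10^1 place).
12.559 × 0.683 = 8.577797 → 8.58 mm (3 s.f., last digit at the 10^-2 place).
Difference: 253.142203 mm; keep the coarser place, 10^1.
Result: 2.5 × 10^2 mm.

2.5 × 10^2 mm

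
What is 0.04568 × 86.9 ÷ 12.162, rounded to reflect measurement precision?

0.04568 × 86.9 ÷ 12.162 = 0.326393027463…
Multiplication/division keeps the fewest significant figures: 0.04568 → 4 s.f., 86.9 → 3 s.f., 12.162 → 5 s.f.; limit is 3.
Rounded to 3 significant figures: 0.326.

0.326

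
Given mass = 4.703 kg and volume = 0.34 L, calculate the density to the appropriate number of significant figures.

density = 4.703 kg ÷ 0.34 L = 13.8323529412… kg/L.
4.703 has 4 significant figures; 0.34 has 2.
Division/multiplication keeps the fewest: 2 significant figures.
Rounded: 14 kg/L.

14 kg/L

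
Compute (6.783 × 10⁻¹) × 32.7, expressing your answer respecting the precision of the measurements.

(6.783 × 10⁻¹) × 32.7 = 22.18041
Multiplication/division keeps the fewest significant figures: 6.783 × 10⁻¹ → 4 s.f., 32.7 → 3 s.f.; limit is 3.
Rounded to 3 significant figures: 22.2.

22.2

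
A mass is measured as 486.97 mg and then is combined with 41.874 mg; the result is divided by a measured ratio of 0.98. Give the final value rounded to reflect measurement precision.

5.4 × 10^2 mg

486.97 mg + 41.874 mg = 528.844 mg; the sum is limited to 2 decimal places (5 s.f.).
Carrying full precision, 528.844 ÷ 0.98 = 539.636734694… mg; 0.98 has 2 s.f., so the result keeps min(5, 2) = 2 s.f.
Rounded to 2 significant figures: 5.4 × 10^2 mg.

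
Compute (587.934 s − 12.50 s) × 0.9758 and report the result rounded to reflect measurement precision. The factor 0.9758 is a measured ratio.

587.934 s − 12.50 s = 575.434 s; the difference is limited to 2 decimal places (5 s.f.).
Carrying full precision, 575.434 × 0.9758 = 561.5084972 s; 0.9758 has 4 s.f., so the result keeps min(5, 4) = 4 s.f.
Rounded to 4 significant figures: 561.5 s.

561.5 s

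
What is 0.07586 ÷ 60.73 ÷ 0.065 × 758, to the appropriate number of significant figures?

15

0.07586 ÷ 60.73 ÷ 0.065 × 758 = 14.5668418853…
Multiplication/division keeps the fewest significant figures: 0.07586 → 4 s.f., 60.73 → 4 s.f., 0.065 → 2 s.f., 758 → 3 s.f.; limit is 2.
Rounded to 2 significant figures: 15.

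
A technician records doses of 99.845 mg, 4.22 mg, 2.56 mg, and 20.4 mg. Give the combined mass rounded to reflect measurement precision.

127.0 mg

99.845 mg + 4.22 mg + 2.56 mg + 20.4 mg = 127.025 mg.
Addition/subtraction keeps the fewest decimal places: 99.845 → 3 decimal places, 4.22 → 2 decimal places, 2.56 → 2 decimal places, 20.4 → 1 decimal place; limit is 1.
Rounded to 1 decimal place: 127.0 mg.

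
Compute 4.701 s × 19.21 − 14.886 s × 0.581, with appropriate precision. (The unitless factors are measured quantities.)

4.701 × 19.21 = 90.30621 → 90.31 s (4 s.f., last digit at the 10^-2 place).
14.886 × 0.581 = 8.648766 → 8.65 s (3 s.f., last digit at the 10^-2 place).
Difference: 81.657444 s; keep the coarser place, 10^-2.
Result: 81.66 s.

81.66 s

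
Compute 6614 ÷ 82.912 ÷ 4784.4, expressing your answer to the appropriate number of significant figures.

6614 ÷ 82.912 ÷ 4784.4 = 0.0166732137391…
Multiplication/division keeps the fewest significant figures: 6614 → 4 s.f., 82.912 → 5 s.f., 4784.4 → 5 s.f.; limit is 4.
Rounded to 4 significant figures: 0.01667.

0.01667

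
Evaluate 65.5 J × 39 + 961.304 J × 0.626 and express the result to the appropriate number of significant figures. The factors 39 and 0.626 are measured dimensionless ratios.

65.5 × 39 = 2554.5 → 2.6 × 10³ J (2 s.f., last digit at the 10^2 place).
961.304 × 0.626 = 601.776304 → 602 J (3 s.f., last digit at the 10^0 place).
Sum: 3156.276304 J; keep the coarser place, 10^2.
Result: 3.2 × 10³ J.

3.2 × 10³ J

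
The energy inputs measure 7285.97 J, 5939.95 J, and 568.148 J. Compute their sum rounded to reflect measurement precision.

13794.07 J

7285.97 J + 5939.95 J + 568.148 J = 13794.068 J.
Addition/subtraction keeps the fewest decimal places: 7285.97 → 2 decimal places, 5939.95 → 2 decimal places, 568.148 → 3 decimal places; limit is 2.
Rounded to 2 decimal places: 13794.07 J.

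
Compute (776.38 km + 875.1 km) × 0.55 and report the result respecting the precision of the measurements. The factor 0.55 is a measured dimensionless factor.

776.38 km + 875.1 km = 1651.48 km; the sum is limited to 1 decimal place (5 s.f.).
Carrying full precision, 1651.48 × 0.55 = 908.314 km; 0.55 has 2 s.f., so the result keeps min(5, 2) = 2 s.f.
Rounded to 2 significant figures: 9.1 × 10² km.

9.1 × 10² km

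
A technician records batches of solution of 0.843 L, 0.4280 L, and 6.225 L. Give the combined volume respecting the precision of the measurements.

7.496 L

0.843 L + 0.4280 L + 6.225 L = 7.4960 L.
Addition/subtraction keeps the fewest decimal places: 0.843 → 3 decimal places, 0.4280 → 4 decimal places, 6.225 → 3 decimal places; limit is 3.
Rounded to 3 decimal places: 7.496 L.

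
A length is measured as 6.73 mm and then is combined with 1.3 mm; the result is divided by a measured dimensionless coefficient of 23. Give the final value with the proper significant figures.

0.35 mm

6.73 mm + 1.3 mm = 8.03 mm; the sum is limited to 1 decimal place (2 s.f.).
Carrying full precision, 8.03 ÷ 23 = 0.349130434783… mm; 23 has 2 s.f., so the result keeps min(2, 2) = 2 s.f.
Rounded to 2 significant figures: 0.35 mm.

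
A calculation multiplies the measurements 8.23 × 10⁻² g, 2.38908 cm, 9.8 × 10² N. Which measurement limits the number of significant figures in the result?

9.8 × 10² N

8.23 × 10⁻² g → 3 s.f.; 2.38908 cm → 6 s.f.; 9.8 × 10² N → 2 s.f.
The fewest is 2 significant figures, from 9.8 × 10² N.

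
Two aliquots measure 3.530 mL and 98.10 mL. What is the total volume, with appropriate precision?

101.63 mL

3.530 mL + 98.10 mL = 101.630 mL.
Addition/subtraction keeps the fewest decimal places: 3.530 → 3 decimal places, 98.10 → 2 decimal places; limit is 2.
Rounded to 2 decimal places: 101.63 mL.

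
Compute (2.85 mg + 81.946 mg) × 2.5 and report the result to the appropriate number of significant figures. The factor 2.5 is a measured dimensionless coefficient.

2.85 mg + 81.946 mg = 84.796 mg; the sum is limited to 2 decimal places (4 s.f.).
Carrying full precision, 84.796 × 2.5 = 211.99 mg; 2.5 has 2 s.f., so the result keeps min(4, 2) = 2 s.f.
Rounded to 2 significant figures: 2.1 × 10² mg.

2.1 × 10² mg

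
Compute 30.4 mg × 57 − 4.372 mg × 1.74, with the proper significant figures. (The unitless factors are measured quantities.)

1.7 × 10^3 mg

30.4 × 57 = 1732.8 → 1.7 × 10^3 mg (2 s.f., last digit at the 10^2 place).
4.372 × 1.74 = 7.60728 → 7.61 mg (3 s.f., last digit at the 10^-2 place).
Difference: 1725.19272 mg; keep the coarser place, 10^2.
Result: 1.7 × 10^3 mg.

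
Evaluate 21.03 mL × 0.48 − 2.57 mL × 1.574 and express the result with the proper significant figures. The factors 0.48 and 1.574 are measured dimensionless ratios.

6 mL

21.03 × 0.48 = 10.0944 → 10. mL (2 s.f., last digit at the 10^0 place).
2.57 × 1.574 = 4.04518 → 4.05 mL (3 s.f., last digit at the 10^-2 place).
Difference: 6.04922 mL; keep the coarser place, 10^0.
Result: 6 mL.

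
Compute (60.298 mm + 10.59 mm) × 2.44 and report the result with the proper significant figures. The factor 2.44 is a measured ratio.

60.298 mm + 10.59 mm = 70.888 mm; the sum is limited to 2 decimal places (4 s.f.).
Carrying full precision, 70.888 × 2.44 = 172.96672 mm; 2.44 has 3 s.f., so the result keeps min(4, 3) = 3 s.f.
Rounded to 3 significant figures: 173 mm.

173 mm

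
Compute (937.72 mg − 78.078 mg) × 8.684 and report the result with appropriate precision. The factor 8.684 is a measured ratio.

937.72 mg − 78.078 mg = 859.642 mg; the difference is limited to 2 decimal places (5 s.f.).
Carrying full precision, 859.642 × 8.684 = 7465.131128 mg; 8.684 has 4 s.f., so the result keeps min(5, 4) = 4 s.f.
Rounded to 4 significant figures: 7465 mg.

7465 mg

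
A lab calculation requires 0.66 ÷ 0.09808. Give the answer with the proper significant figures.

0.66 ÷ 0.09808 = 6.72920065253…
Multiplication/division keeps the fewest significant figures: 0.66 → 2 s.f., 0.09808 → 4 s.f.; limit is 2.
Rounded to 2 significant figures: 6.7.

6.7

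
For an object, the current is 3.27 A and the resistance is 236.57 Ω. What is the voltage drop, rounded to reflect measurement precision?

voltage drop = 3.27 A × 236.57 Ω = 773.5839 V.
3.27 has 3 significant figures; 236.57 has 5.
Division/multiplication keeps the fewest: 3 significant figures.
Rounded: 774 V.

774 V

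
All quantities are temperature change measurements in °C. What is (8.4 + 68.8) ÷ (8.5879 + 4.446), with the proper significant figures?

5.92

8.4 + 68.8 = 77.2, limited to 1 d.p. → 3 s.f.; 8.5879 + 4.446 = 13.0339, limited to 3 d.p. → 5 s.f.
Carrying full precision, 77.2 ÷ 13.0339 = 5.92301613485…; keep min(3, 5) = 3 s.f.
Rounded to 3 significant figures: 5.92.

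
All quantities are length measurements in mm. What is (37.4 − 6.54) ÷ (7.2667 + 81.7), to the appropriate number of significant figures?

0.347

37.4 − 6.54 = 30.86, limited to 1 d.p. → 3 s.f.; 7.2667 + 81.7 = 88.9667, limited to 1 d.p. → 3 s.f.
Carrying full precision, 30.86 ÷ 88.9667 = 0.346871357485…; keep min(3, 3) = 3 s.f.
Rounded to 3 significant figures: 0.347.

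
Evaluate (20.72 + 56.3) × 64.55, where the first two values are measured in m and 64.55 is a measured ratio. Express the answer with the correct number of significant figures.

4.97 × 10³ m

20.72 m + 56.3 m = 77.02 m; the sum is limited to 1 decimal place (3 s.f.).
Carrying full precision, 77.02 × 64.55 = 4971.641 m; 64.55 has 4 s.f., so the result keeps min(3, 4) = 3 s.f.
Rounded to 3 significant figures: 4.97 × 10³ m.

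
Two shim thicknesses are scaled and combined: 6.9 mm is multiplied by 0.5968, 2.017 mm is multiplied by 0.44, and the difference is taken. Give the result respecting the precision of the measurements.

6.9 × 0.5968 = 4.11792 → 4.1 mm (2 s.f., last digit at the 10^-1 place).
2.017 × 0.44 = 0.88748 → 0.89 mm (2 s.f., last digit at the 10^-2 place).
Difference: 3.23044 mm; keep the coarser place, 10^-1.
Result: 3.2 mm.

3.2 mm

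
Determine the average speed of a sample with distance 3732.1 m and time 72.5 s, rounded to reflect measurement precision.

51.5 m/s

average speed = 3732.1 m ÷ 72.5 s = 51.4772413793… m/s.
3732.1 has 5 significant figures; 72.5 has 3.
Division/multiplication keeps the fewest: 3 significant figures.
Rounded: 51.5 m/s.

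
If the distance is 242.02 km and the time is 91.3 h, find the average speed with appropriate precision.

average speed = 242.02 km ÷ 91.3 h = 2.65082146769… km/h.
242.02 has 5 significant figures; 91.3 has 3.
Division/multiplication keeps the fewest: 3 significant figures.
Rounded: 2.65 km/h.

2.65 km/h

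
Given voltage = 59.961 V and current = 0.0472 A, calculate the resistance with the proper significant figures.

resistance = 59.961 V ÷ 0.0472 A = 1270.36016949… Ω.
59.961 has 5 significant figures; 0.0472 has 3.
Division/multiplication keeps the fewest: 3 significant figures.
Rounded: 1.27 × 10^3 Ω.

1.27 × 10^3 Ω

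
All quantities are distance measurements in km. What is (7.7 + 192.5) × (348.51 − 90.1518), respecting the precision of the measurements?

5.172 × 10^4 km²

7.7 + 192.5 = 200.2, limited to 1 d.p. → 4 s.f.; 348.51 − 90.1518 = 258.3582, limited to 2 d.p. → 5 s.f.
Carrying full precision, 200.2 × 258.3582 = 51723.31164; keep min(4, 5) = 4 s.f.
Rounded to 4 significant figures: 5.172 × 10^4 km².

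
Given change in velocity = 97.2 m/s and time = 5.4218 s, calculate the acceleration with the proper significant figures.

17.9 m/s²

acceleration = 97.2 m/s ÷ 5.4218 s = 17.9276255118… m/s².
97.2 has 3 significant figures; 5.4218 has 5.
Division/multiplication keeps the fewest: 3 significant figures.
Rounded: 17.9 m/s².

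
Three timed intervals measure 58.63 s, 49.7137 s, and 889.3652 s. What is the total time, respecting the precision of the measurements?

997.71 s

58.63 s + 49.7137 s + 889.3652 s = 997.7089 s.
Addition/subtraction keeps the fewest decimal places: 58.63 → 2 decimal places, 49.7137 → 4 decimal places, 889.3652 → 4 decimal places; limit is 2.
Rounded to 2 decimal places: 997.71 s.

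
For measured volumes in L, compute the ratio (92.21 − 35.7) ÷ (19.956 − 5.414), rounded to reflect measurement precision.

92.21 − 35.7 = 56.51, limited to 1 d.p. → 3 s.f.; 19.956 − 5.414 = 14.542, limited to 3 d.p. → 5 s.f.
Carrying full precision, 56.51 ÷ 14.542 = 3.88598542154…; keep min(3, 5) = 3 s.f.
Rounded to 3 significant figures: 3.89.

3.89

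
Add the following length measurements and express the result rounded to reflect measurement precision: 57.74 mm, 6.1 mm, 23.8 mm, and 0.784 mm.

88.4 mm

57.74 mm + 6.1 mm + 23.8 mm + 0.784 mm = 88.424 mm.
Addition/subtraction keeps the fewest decimal places: 57.74 → 2 decimal places, 6.1 → 1 decimal place, 23.8 → 1 decimal place, 0.784 → 3 decimal places; limit is 1.
Rounded to 1 decimal place: 88.4 mm.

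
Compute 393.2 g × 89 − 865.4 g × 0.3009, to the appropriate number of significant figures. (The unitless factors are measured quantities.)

393.2 × 89 = 34994.8 → 3.5 × 10⁴ g (2 s.f., last digit at the 10^3 place).
865.4 × 0.3009 = 260.39886 → 260.4 g (4 s.f., last digit at the 10^-1 place).
Difference: 34734.40114 g; keep the coarser place, 10^3.
Result: 3.5 × 10⁴ g.

3.5 × 10⁴ g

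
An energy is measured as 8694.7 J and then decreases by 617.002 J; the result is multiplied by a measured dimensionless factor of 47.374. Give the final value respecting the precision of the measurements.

3.8267 × 10^5 J

8694.7 J − 617.002 J = 8077.698 J; the difference is limited to 1 decimal place (5 s.f.).
Carrying full precision, 8077.698 × 47.374 = 382672.865052 J; 47.374 has 5 s.f., so the result keeps min(5, 5) = 5 s.f.
Rounded to 5 significant figures: 3.8267 × 10^5 J.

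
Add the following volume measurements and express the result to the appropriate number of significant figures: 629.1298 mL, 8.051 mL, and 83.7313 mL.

629.1298 mL + 8.051 mL + 83.7313 mL = 720.9121 mL.
Addition/subtraction keeps the fewest decimal places: 629.1298 → 4 decimal places, 8.051 → 3 decimal places, 83.7313 → 4 decimal places; limit is 3.
Rounded to 3 decimal places: 720.912 mL.

720.912 mL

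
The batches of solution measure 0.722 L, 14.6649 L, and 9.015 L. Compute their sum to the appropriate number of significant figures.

0.722 L + 14.6649 L + 9.015 L = 24.4019 L.
Addition/subtraction keeps the fewest decimal places: 0.722 → 3 decimal places, 14.6649 → 4 decimal places, 9.015 → 3 decimal places; limit is 3.
Rounded to 3 decimal places: 24.402 L.

24.402 L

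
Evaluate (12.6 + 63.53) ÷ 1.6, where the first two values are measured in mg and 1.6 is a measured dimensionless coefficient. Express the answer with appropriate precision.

12.6 mg + 63.53 mg = 76.13 mg; the sum is limited to 1 decimal place (3 s.f.).
Carrying full precision, 76.13 ÷ 1.6 = 47.58125 mg; 1.6 has 2 s.f., so the result keeps min(3, 2) = 2 s.f.
Rounded to 2 significant figures: 48 mg.

48 mg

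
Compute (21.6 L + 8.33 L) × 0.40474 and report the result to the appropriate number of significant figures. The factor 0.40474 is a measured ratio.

12.1 L

21.6 L + 8.33 L = 29.93 L; the sum is limited to 1 decimal place (3 s.f.).
Carrying full precision, 29.93 × 0.40474 = 12.1138682 L; 0.40474 has 5 s.f., so the result keeps min(3, 5) = 3 s.f.
Rounded to 3 significant figures: 12.1 L.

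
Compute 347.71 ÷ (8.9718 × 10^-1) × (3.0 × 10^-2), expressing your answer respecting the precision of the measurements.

347.71 ÷ (8.9718 × 10^-1) × (3.0 × 10^-2) = 11.6267638601…
Multiplication/division keeps the fewest significant figures: 347.71 → 5 s.f., 8.9718 × 10^-1 → 5 s.f., 3.0 × 10^-2 → 2 s.f.; limit is 2.
Rounded to 2 significant figures: 12.

12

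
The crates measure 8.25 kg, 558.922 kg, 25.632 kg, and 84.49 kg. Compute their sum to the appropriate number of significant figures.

677.29 kg

8.25 kg + 558.922 kg + 25.632 kg + 84.49 kg = 677.294 kg.
Addition/subtraction keeps the fewest decimal places: 8.25 → 2 decimal places, 558.922 → 3 decimal places, 25.632 → 3 decimal places, 84.49 → 2 decimal places; limit is 2.
Rounded to 2 decimal places: 677.29 kg.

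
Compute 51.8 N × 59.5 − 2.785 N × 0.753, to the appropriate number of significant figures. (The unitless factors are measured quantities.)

51.8 × 59.5 = 3082.1 → 3.08 × 10³ N (3 s.f., last digit at the 10^1 place).
2.785 × 0.753 = 2.097105 → 2.10 N (3 s.f., last digit at the 10^-2 place).
Difference: 3080.002895 N; keep the coarser place, 10^1.
Result: 3.08 × 10³ N.

3.08 × 10³ N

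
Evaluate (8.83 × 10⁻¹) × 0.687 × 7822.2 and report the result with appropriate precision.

(8.83 × 10⁻¹) × 0.687 × 7822.2 = 4745.1107862
Multiplication/division keeps the fewest significant figures: 8.83 × 10⁻¹ → 3 s.f., 0.687 → 3 s.f., 7822.2 → 5 s.f.; limit is 3.
Rounded to 3 significant figures: 4.75 × 10³.

4.75 × 10³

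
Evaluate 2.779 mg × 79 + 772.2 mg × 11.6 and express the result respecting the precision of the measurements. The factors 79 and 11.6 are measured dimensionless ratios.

9.18 × 10^3 mg

2.779 × 79 = 219.541 → 2.2 × 10^2 mg (2 s.f., last digit at the 10^1 place).
772.2 × 11.6 = 8957.52 → 8.96 × 10^3 mg (3 s.f., last digit at the 10^1 place).
Sum: 9177.061 mg; keep the coarser place, 10^1.
Result: 9.18 × 10^3 mg.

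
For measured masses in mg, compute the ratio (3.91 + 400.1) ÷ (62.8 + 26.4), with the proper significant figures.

3.91 + 400.1 = 404.01, limited to 1 d.p. → 4 s.f.; 62.8 + 26.4 = 89.2, limited to 1 d.p. → 3 s.f.
Carrying full precision, 404.01 ÷ 89.2 = 4.52926008969…; keep min(4, 3) = 3 s.f.
Rounded to 3 significant figures: 4.53.

4.53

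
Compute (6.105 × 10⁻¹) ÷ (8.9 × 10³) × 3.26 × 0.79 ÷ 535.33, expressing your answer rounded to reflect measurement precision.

(6.105 × 10⁻¹) ÷ (8.9 × 10³) × 3.26 × 0.79 ÷ 535.33 = 3.30003670948 × 10^-7…
Multiplication/division keeps the fewest significant figures: 6.105 × 10⁻¹ → 4 s.f., 8.9 × 10³ → 2 s.f., 3.26 → 3 s.f., 0.79 → 2 s.f., 535.33 → 5 s.f.; limit is 2.
Rounded to 2 significant figures: 3.3 × 10⁻⁷.

3.3 × 10⁻⁷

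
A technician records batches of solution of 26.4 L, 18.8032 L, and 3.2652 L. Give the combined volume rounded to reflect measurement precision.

26.4 L + 18.8032 L + 3.2652 L = 48.4684 L.
Addition/subtraction keeps the fewest decimal places: 26.4 → 1 decimal place, 18.8032 → 4 decimal places, 3.2652 → 4 decimal places; limit is 1.
Rounded to 1 decimal place: 48.5 L.

48.5 L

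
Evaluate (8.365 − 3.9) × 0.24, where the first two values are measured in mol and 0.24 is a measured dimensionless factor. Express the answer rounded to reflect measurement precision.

1.1 mol

8.365 mol − 3.9 mol = 4.465 mol; the difference is limited to 1 decimal place (2 s.f.).
Carrying full precision, 4.465 × 0.24 = 1.0716 mol; 0.24 has 2 s.f., so the result keeps min(2, 2) = 2 s.f.
Rounded to 2 significant figures: 1.1 mol.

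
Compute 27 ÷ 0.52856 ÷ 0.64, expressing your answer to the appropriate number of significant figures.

80.

27 ÷ 0.52856 ÷ 0.64 = 79.8159149387…
Multiplication/division keeps the fewest significant figures: 27 → 2 s.f., 0.52856 → 5 s.f., 0.64 → 2 s.f.; limit is 2.
Rounded to 2 significant figures: 80.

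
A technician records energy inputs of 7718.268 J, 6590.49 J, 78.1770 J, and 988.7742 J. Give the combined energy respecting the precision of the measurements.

15375.71 J

7718.268 J + 6590.49 J + 78.1770 J + 988.7742 J = 15375.7092 J.
Addition/subtraction keeps the fewest decimal places: 7718.268 → 3 decimal places, 6590.49 → 2 decimal places, 78.1770 → 4 decimal places, 988.7742 → 4 decimal places; limit is 2.
Rounded to 2 decimal places: 15375.71 J.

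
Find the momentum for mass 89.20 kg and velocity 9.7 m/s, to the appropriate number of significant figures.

momentum = 89.20 kg × 9.7 m/s = 865.24 kg·m/s.
89.20 has 4 significant figures; 9.7 has 2.
Division/multiplication keeps the fewest: 2 significant figures.
Rounded: 8.7 × 10² kg·m/s.

8.7 × 10² kg·m/s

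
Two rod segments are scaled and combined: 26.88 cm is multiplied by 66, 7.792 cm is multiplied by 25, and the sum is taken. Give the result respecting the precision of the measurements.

26.88 × 66 = 1774.08 → 1.8 × 10^3 cm (2 s.f., last digit at the 10^2 place).
7.792 × 25 = 194.8 → 1.9 × 10^2 cm (2 s.f., last digit at the 10^1 place).
Sum: 1968.88 cm; keep the coarser place, 10^2.
Result: 2.0 × 10^3 cm.

2.0 × 10^3 cm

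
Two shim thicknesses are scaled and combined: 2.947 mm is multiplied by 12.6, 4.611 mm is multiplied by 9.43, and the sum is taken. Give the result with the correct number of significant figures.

2.947 × 12.6 = 37.1322 → 37.1 mm (3 s.f., last digit at the 10^-1 place).
4.611 × 9.43 = 43.48173 → 43.5 mm (3 s.f., last digit at the 10^-1 place).
Sum: 80.61393 mm; keep the coarser place, 10^-1.
Result: 80.6 mm.

80.6 mm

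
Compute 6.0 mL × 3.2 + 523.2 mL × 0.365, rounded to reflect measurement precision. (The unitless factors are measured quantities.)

2.10 × 10² mL

6.0 × 3.2 = 19.2 → 19 mL (2 s.f., last digit at the 10^0 place).
523.2 × 0.365 = 190.968 → 191 mL (3 s.f., last digit at the 10^0 place).
Sum: 210.168 mL; keep the coarser place, 10^0.
Result: 2.10 × 10² mL.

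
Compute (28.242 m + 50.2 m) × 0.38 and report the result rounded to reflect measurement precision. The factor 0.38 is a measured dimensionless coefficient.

30. m

28.242 m + 50.2 m = 78.442 m; the sum is limited to 1 decimal place (3 s.f.).
Carrying full precision, 78.442 × 0.38 = 29.80796 m; 0.38 has 2 s.f., so the result keeps min(3, 2) = 2 s.f.
Rounded to 2 significant figures: 30. m.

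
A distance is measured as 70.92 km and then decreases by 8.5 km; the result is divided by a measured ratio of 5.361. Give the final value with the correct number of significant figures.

11.6 km

70.92 km − 8.5 km = 62.42 km; the difference is limited to 1 decimal place (3 s.f.).
Carrying full precision, 62.42 ÷ 5.361 = 11.6433501212… km; 5.361 has 4 s.f., so the result keeps min(3, 4) = 3 s.f.
Rounded to 3 significant figures: 11.6 km.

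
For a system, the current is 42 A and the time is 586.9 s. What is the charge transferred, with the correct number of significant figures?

2.5 × 10⁴ C

charge transferred = 42 A × 586.9 s = 24649.8 C.
42 has 2 significant figures; 586.9 has 4.
Division/multiplication keeps the fewest: 2 significant figures.
Rounded: 2.5 × 10⁴ C.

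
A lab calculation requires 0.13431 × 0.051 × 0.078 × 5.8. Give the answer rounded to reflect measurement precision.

0.0031

0.13431 × 0.051 × 0.078 × 5.8 = 0.003098854044
Multiplication/division keeps the fewest significant figures: 0.13431 → 5 s.f., 0.051 → 2 s.f., 0.078 → 2 s.f., 5.8 → 2 s.f.; limit is 2.
Rounded to 2 significant figures: 0.0031.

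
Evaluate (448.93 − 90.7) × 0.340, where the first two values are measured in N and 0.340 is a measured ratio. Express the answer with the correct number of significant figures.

122 N

448.93 N − 90.7 N = 358.23 N; the difference is limited to 1 decimal place (4 s.f.).
Carrying full precision, 358.23 × 0.340 = 121.7982 N; 0.340 has 3 s.f., so the result keeps min(4, 3) = 3 s.f.
Rounded to 3 significant figures: 122 N.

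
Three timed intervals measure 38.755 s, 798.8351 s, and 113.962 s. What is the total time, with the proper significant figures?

951.552 s

38.755 s + 798.8351 s + 113.962 s = 951.5521 s.
Addition/subtraction keeps the fewest decimal places: 38.755 → 3 decimal places, 798.8351 → 4 decimal places, 113.962 → 3 decimal places; limit is 3.
Rounded to 3 decimal places: 951.552 s.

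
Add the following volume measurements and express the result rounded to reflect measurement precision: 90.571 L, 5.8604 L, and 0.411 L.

90.571 L + 5.8604 L + 0.411 L = 96.8424 L.
Addition/subtraction keeps the fewest decimal places: 90.571 → 3 decimal places, 5.8604 → 4 decimal places, 0.411 → 3 decimal places; limit is 3.
Rounded to 3 decimal places: 96.842 L.

96.842 L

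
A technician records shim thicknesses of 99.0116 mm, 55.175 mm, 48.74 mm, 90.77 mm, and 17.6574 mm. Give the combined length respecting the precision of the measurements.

99.0116 mm + 55.175 mm + 48.74 mm + 90.77 mm + 17.6574 mm = 311.3540 mm.
Addition/subtraction keeps the fewest decimal places: 99.0116 → 4 decimal places, 55.175 → 3 decimal places, 48.74 → 2 decimal places, 90.77 → 2 decimal places, 17.6574 → 4 decimal places; limit is 2.
Rounded to 2 decimal places: 311.35 mm.

311.35 mm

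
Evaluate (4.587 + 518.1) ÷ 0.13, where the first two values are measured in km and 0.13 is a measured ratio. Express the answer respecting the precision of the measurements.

4.587 km + 518.1 km = 522.687 km; the sum is limited to 1 decimal place (4 s.f.).
Carrying full precision, 522.687 ÷ 0.13 = 4020.66923077… km; 0.13 has 2 s.f., so the result keeps min(4, 2) = 2 s.f.
Rounded to 2 significant figures: 4.0 × 10^3 km.

4.0 × 10^3 km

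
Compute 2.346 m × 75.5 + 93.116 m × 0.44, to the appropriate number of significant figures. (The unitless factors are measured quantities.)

218 m

2.346 × 75.5 = 177.123 → 177 m (3 s.f., last digit at the 10^0 place).
93.116 × 0.44 = 40.97104 → 41 m (2 s.f., last digit at the 10^0 place).
Sum: 218.09404 m; keep the coarser place, 10^0.
Result: 218 m.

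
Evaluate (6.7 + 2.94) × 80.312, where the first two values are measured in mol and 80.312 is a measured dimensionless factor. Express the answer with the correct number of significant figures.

6.7 mol + 2.94 mol = 9.64 mol; the sum is limited to 1 decimal place (2 s.f.).
Carrying full precision, 9.64 × 80.312 = 774.20768 mol; 80.312 has 5 s.f., so the result keeps min(2, 5) = 2 s.f.
Rounded to 2 significant figures: 7.7 × 10^2 mol.

7.7 × 10^2 mol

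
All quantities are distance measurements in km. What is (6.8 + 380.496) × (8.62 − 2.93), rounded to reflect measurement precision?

2.20 × 10^3 km²

6.8 + 380.496 = 387.296, limited to 1 d.p. → 4 s.f.; 8.62 − 2.93 = 5.69, limited to 2 d.p. → 3 s.f.
Carrying full precision, 387.296 × 5.69 = 2203.71424; keep min(4, 3) = 3 s.f.
Rounded to 3 significant figures: 2.20 × 10^3 km².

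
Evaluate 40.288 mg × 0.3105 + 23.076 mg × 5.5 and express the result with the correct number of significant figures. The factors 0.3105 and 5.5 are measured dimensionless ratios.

40.288 × 0.3105 = 12.509424 → 12.51 mg (4 s.f., last digit at the 10^-2 place).
23.076 × 5.5 = 126.918 → 1.3 × 10² mg (2 s.f., last digit at the 10^1 place).
Sum: 139.427424 mg; keep the coarser place, 10^1.
Result: 1.4 × 10² mg.

1.4 × 10² mg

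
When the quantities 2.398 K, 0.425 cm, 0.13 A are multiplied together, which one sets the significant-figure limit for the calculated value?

2.398 K → 4 s.f.; 0.425 cm → 3 s.f.; 0.13 A → 2 s.f.
The fewest is 2 significant figures, from 0.13 A.

0.13 A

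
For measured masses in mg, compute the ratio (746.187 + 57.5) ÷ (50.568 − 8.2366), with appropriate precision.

18.99

746.187 + 57.5 = 803.687, limited to 1 d.p. → 4 s.f.; 50.568 − 8.2366 = 42.3314, limited to 3 d.p. → 5 s.f.
Carrying full precision, 803.687 ÷ 42.3314 = 18.9855993423…; keep min(4, 5) = 4 s.f.
Rounded to 4 significant figures: 18.99.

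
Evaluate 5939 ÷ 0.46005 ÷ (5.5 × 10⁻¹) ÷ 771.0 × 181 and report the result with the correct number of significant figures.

5.5 × 10³

5939 ÷ 0.46005 ÷ (5.5 × 10⁻¹) ÷ 771.0 × 181 = 5510.23089632…
Multiplication/division keeps the fewest significant figures: 5939 → 4 s.f., 0.46005 → 5 s.f., 5.5 × 10⁻¹ → 2 s.f., 771.0 → 4 s.f., 181 → 3 s.f.; limit is 2.
Rounded to 2 significant figures: 5.5 × 10³.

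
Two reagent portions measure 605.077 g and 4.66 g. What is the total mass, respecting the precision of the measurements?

605.077 g + 4.66 g = 609.737 g.
Addition/subtraction keeps the fewest decimal places: 605.077 → 3 decimal places, 4.66 → 2 decimal places; limit is 2.
Rounded to 2 decimal places: 609.74 g.

609.74 g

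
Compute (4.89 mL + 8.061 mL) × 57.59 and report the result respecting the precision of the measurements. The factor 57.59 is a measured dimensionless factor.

4.89 mL + 8.061 mL = 12.951 mL; the sum is limited to 2 decimal places (4 s.f.).
Carrying full precision, 12.951 × 57.59 = 745.84809 mL; 57.59 has 4 s.f., so the result keeps min(4, 4) = 4 s.f.
Rounded to 4 significant figures: 745.8 mL.

745.8 mL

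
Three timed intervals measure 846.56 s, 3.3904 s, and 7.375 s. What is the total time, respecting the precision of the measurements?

846.56 s + 3.3904 s + 7.375 s = 857.3254 s.
Addition/subtraction keeps the fewest decimal places: 846.56 → 2 decimal places, 3.3904 → 4 decimal places, 7.375 → 3 decimal places; limit is 2.
Rounded to 2 decimal places: 8.5733 × 10^2 s.

8.5733 × 10^2 s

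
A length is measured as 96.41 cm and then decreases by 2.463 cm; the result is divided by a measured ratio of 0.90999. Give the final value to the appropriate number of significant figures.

103.2 cm

96.41 cm − 2.463 cm = 93.947 cm; the difference is limited to 2 decimal places (4 s.f.).
Carrying full precision, 93.947 ÷ 0.90999 = 103.23959604… cm; 0.90999 has 5 s.f., so the result keeps min(4, 5) = 4 s.f.
Rounded to 4 significant figures: 103.2 cm.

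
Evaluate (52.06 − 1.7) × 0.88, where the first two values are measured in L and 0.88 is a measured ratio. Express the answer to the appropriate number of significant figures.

44 L

52.06 L − 1.7 L = 50.36 L; the difference is limited to 1 decimal place (3 s.f.).
Carrying full precision, 50.36 × 0.88 = 44.3168 L; 0.88 has 2 s.f., so the result keeps min(3, 2) = 2 s.f.
Rounded to 2 significant figures: 44 L.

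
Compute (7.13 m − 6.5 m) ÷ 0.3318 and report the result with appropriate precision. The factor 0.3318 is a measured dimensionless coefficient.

7.13 m − 6.5 m = 0.63 m; the difference is limited to 1 decimal place (1 s.f.).
Carrying full precision, 0.63 ÷ 0.3318 = 1.89873417722… m; 0.3318 has 4 s.f., so the result keeps min(1, 4) = 1 s.f.
Rounded to 1 significant figure: 2 m.

2 m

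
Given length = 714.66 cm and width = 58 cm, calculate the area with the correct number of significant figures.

4.1 × 10⁴ cm²

area = 714.66 cm × 58 cm = 41450.28 cm².
714.66 has 5 significant figures; 58 has 2.
Division/multiplication keeps the fewest: 2 significant figures.
Rounded: 4.1 × 10⁴ cm².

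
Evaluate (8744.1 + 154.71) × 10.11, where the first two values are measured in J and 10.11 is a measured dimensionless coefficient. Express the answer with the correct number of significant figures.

8.997 × 10^4 J

8744.1 J + 154.71 J = 8898.81 J; the sum is limited to 1 decimal place (5 s.f.).
Carrying full precision, 8898.81 × 10.11 = 89966.9691 J; 10.11 has 4 s.f., so the result keeps min(5, 4) = 4 s.f.
Rounded to 4 significant figures: 8.997 × 10^4 J.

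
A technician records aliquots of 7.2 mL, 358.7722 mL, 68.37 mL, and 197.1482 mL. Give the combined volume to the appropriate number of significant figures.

7.2 mL + 358.7722 mL + 68.37 mL + 197.1482 mL = 631.4904 mL.
Addition/subtraction keeps the fewest decimal places: 7.2 → 1 decimal place, 358.7722 → 4 decimal places, 68.37 → 2 decimal places, 197.1482 → 4 decimal places; limit is 1.
Rounded to 1 decimal place: 631.5 mL.

631.5 mL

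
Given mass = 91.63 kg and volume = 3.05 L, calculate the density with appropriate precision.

density = 91.63 kg ÷ 3.05 L = 30.0426229508… kg/L.
91.63 has 4 significant figures; 3.05 has 3.
Division/multiplication keeps the fewest: 3 significant figures.
Rounded: 30.0 kg/L.

30.0 kg/L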